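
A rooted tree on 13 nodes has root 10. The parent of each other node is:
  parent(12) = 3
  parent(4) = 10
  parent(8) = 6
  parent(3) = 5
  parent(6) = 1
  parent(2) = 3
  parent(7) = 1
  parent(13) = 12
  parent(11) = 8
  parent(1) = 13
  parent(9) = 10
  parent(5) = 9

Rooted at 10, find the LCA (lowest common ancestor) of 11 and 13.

Ancestors of 11 (toward the root): 11, 8, 6, 1, 13, 12, 3, 5, 9, 10.
Ancestors of 13: 13, 12, 3, 5, 9, 10.
The deepest node appearing in both lists is 13.

13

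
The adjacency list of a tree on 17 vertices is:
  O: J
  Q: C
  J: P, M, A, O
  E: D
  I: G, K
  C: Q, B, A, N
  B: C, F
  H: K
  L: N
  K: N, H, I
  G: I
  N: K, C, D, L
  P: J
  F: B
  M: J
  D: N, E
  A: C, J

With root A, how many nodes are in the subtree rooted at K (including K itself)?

4

Descendants of K (including itself): K, I, H, G. That's 4.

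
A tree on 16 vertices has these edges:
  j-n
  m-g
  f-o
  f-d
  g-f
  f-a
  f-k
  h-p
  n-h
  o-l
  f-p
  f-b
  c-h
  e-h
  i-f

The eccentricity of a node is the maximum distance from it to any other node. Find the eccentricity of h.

Distances from h peak at 4, attained at m (l also at distance 4).
h – p – f – g – m

4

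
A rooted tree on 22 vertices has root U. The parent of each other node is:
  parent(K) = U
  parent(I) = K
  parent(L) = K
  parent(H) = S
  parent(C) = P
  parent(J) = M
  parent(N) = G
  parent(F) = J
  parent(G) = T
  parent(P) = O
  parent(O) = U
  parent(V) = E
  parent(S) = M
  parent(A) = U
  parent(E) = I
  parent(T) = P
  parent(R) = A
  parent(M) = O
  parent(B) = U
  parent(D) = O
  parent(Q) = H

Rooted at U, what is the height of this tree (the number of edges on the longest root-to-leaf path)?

5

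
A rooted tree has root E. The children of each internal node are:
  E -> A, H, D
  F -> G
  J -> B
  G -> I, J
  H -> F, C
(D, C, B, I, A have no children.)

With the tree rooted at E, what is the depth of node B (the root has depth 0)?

E – H – F – G – J – B — 5 edges.

5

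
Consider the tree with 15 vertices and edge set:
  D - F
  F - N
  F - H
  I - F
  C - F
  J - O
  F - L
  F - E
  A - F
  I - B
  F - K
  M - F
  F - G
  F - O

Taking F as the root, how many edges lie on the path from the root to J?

2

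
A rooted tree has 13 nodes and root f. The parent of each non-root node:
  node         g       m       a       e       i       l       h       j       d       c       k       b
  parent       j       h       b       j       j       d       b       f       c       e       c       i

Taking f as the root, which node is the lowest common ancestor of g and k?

j

Ancestors of g (toward the root): g, j, f.
Ancestors of k: k, c, e, j, f.
The deepest node appearing in both lists is j.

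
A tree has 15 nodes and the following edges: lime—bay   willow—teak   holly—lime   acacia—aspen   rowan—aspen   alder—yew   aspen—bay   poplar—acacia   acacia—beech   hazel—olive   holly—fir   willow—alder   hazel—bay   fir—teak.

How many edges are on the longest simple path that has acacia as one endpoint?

A farthest node from acacia is yew.
The path acacia–aspen–bay–lime–holly–fir–teak–willow–alder–yew has 9 edges.

9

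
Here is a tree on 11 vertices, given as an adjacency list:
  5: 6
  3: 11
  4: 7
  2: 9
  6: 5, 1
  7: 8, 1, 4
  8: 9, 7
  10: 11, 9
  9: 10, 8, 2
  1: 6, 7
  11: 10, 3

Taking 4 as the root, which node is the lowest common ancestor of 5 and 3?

Ancestors of 5 (toward the root): 5, 6, 1, 7, 4.
Ancestors of 3: 3, 11, 10, 9, 8, 7, 4.
The deepest node appearing in both lists is 7.

7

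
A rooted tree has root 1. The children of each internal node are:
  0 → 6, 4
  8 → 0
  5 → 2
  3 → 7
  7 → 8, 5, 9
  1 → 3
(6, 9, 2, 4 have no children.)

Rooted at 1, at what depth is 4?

5

Path from 1 to 4: 1–3–7–8–0–4, which has 5 edges.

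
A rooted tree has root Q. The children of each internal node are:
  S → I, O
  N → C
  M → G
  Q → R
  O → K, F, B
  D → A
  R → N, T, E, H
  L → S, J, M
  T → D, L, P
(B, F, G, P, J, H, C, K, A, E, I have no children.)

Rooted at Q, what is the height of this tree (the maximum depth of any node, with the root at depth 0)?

6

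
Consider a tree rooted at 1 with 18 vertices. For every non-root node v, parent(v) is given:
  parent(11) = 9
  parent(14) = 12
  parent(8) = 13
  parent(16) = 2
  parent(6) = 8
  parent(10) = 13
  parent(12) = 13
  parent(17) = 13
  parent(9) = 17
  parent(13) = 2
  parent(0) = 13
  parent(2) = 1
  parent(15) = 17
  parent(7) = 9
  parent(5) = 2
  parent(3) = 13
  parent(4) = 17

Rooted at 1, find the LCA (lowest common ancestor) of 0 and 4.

13

0's ancestor chain is 0, 13, 2, 1 and 4's is 4, 17, 13, 2, 1; they first meet at 13.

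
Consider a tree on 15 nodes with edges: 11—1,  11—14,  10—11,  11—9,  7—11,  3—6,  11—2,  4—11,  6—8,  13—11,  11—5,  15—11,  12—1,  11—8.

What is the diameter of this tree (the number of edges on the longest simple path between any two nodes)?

5

BFS from 3 reaches 12 last, at distance 5; BFS from 12 confirms no node is farther.
Path: 3–6–8–11–1–12.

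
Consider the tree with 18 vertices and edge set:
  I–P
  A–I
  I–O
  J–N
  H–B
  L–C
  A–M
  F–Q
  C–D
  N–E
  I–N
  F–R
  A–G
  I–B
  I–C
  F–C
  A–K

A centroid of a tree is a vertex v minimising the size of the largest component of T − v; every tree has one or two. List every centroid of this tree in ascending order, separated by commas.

Removing I splits the tree into components of sizes 6, 4, 3, 2, 1, 1; the largest is 6 ≤ ⌊18/2⌋ = 9.
Every other node leaves some component of size > 9, so the centroid is unique.

I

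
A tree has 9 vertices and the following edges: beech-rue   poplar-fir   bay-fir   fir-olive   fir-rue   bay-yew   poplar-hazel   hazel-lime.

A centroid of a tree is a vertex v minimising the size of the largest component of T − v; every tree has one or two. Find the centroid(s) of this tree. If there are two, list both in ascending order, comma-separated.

fir

Delete fir: the remaining components have sizes 3, 2, 2, 1. Max 3 ≤ 4, so fir is a centroid.
Every other node leaves some component of size > 4, so the centroid is unique.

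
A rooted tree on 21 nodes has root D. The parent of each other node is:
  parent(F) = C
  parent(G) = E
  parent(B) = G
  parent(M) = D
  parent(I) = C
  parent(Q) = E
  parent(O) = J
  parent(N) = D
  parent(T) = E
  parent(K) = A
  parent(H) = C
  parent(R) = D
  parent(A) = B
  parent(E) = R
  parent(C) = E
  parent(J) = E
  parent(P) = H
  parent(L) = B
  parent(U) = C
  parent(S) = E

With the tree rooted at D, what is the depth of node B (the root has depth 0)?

4

D – R – E – G – B — 4 edges.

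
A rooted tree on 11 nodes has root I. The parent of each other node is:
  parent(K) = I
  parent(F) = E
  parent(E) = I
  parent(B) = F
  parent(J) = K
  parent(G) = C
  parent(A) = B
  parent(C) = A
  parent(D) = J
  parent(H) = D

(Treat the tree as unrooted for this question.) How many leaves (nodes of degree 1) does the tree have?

Exactly 2 nodes have a single neighbour: G, H.

2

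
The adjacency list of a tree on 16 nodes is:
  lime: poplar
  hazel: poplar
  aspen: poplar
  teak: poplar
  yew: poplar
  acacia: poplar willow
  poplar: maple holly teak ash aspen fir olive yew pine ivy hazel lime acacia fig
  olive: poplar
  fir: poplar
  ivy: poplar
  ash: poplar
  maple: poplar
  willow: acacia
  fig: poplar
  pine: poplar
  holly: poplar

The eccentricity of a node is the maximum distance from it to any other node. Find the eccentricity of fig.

3

The node farthest from fig is willow, via fig-poplar-acacia-willow — 3 edges.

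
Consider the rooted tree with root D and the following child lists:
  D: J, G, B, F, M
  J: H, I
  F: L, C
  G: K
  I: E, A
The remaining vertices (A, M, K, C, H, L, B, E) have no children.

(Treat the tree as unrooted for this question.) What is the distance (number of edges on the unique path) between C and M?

3

Walking from C: C - F - D - M. Length 3.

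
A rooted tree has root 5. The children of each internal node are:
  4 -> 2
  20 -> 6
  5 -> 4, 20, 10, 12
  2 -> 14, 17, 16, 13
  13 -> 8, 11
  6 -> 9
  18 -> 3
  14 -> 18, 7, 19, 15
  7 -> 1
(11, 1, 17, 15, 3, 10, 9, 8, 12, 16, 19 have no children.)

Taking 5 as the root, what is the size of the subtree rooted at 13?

The subtree rooted at 13 contains: 13, 8, 11 — 3 nodes.

3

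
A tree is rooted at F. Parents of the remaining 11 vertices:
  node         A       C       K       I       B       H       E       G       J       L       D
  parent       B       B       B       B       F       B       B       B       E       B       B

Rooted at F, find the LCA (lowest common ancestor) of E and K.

B

E's ancestor chain is E, B, F and K's is K, B, F; they first meet at B.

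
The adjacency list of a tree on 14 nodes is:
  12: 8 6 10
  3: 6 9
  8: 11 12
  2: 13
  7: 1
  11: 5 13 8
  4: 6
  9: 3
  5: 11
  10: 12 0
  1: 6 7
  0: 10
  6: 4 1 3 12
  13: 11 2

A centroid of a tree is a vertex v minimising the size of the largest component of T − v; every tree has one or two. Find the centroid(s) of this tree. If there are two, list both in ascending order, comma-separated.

Removing 12 splits the tree into components of sizes 6, 5, 2; the largest is 6 ≤ ⌊14/2⌋ = 7.
Every other node leaves some component of size > 7, so the centroid is unique.

12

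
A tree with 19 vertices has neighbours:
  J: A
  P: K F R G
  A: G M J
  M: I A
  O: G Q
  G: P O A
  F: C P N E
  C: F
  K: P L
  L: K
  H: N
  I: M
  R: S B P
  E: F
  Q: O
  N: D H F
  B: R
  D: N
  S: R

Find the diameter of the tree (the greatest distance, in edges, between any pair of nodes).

7

BFS from I reaches D last, at distance 7; BFS from D confirms no node is farther.
Path: I-M-A-G-P-F-N-D.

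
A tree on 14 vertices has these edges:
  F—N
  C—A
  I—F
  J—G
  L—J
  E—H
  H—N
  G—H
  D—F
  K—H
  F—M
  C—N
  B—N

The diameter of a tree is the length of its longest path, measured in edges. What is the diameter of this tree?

BFS from L reaches D last, at distance 6; BFS from D confirms no node is farther.
Path: L-J-G-H-N-F-D.

6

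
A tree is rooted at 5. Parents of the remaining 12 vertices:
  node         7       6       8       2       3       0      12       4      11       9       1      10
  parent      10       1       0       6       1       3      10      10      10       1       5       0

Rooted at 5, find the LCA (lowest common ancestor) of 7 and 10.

10

7's ancestor chain is 7, 10, 0, 3, 1, 5 and 10's is 10, 0, 3, 1, 5; they first meet at 10.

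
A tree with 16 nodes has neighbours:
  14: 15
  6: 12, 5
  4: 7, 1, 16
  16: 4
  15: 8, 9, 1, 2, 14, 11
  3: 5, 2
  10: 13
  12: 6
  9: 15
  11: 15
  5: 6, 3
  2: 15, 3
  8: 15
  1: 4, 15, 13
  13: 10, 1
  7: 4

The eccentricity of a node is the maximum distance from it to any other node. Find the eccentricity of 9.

6

Distances from 9 peak at 6, attained at 12.
9 – 15 – 2 – 3 – 5 – 6 – 12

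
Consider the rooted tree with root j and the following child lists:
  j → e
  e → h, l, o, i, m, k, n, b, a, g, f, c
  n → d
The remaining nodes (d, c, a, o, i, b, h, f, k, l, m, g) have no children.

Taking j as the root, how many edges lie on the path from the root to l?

Climbing from l to the root: l → e → j. That's 2 steps.

2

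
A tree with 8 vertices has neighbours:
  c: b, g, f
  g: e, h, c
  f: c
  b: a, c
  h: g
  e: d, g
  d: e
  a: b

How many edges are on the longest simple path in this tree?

5

A longest path is d – e – g – c – b – a, with 5 edges.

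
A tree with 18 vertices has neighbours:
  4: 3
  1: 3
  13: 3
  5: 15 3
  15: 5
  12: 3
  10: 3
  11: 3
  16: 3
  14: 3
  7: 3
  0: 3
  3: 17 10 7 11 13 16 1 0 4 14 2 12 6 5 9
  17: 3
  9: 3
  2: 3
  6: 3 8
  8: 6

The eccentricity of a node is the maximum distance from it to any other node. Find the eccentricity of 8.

A farthest node from 8 is 15.
The path 8 – 6 – 3 – 5 – 15 has 4 edges.

4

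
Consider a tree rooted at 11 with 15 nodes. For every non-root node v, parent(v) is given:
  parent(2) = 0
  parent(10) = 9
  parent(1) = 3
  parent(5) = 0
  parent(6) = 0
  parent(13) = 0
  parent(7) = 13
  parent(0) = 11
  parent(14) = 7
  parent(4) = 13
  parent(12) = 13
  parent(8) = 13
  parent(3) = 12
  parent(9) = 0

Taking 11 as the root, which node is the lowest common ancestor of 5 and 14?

0

Path 5→root: 5 0 11; path 14→root: 14 7 13 0 11.
First common node: 0.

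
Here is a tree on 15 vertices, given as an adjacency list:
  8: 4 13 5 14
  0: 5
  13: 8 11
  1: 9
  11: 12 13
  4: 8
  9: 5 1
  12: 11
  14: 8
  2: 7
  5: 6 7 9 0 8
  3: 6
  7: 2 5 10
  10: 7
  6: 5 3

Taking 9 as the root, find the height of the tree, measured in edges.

5

A deepest node is 12, reached by 9 → 5 → 8 → 13 → 11 → 12.
That path has 5 edges, so the height is 5.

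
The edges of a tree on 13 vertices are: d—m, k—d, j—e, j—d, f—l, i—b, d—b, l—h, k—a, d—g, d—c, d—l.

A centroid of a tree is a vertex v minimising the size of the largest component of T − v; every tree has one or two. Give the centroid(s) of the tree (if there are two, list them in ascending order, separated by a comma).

d

Delete d: the remaining components have sizes 3, 2, 2, 2, 1, 1, 1. Max 3 ≤ 6, so d is a centroid.
Every other node leaves some component of size > 6, so the centroid is unique.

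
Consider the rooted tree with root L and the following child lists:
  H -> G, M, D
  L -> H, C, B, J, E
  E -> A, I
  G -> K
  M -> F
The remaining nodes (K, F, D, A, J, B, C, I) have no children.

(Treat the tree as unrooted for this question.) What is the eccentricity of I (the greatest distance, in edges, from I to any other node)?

A farthest node from I is F (K also at distance 5).
The path I–E–L–H–M–F has 5 edges.

5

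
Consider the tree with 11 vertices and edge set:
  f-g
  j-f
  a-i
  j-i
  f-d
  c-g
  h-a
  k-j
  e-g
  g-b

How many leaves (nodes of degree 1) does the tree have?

The leaves are b, c, d, e, h, k.
That is 6 leaves.

6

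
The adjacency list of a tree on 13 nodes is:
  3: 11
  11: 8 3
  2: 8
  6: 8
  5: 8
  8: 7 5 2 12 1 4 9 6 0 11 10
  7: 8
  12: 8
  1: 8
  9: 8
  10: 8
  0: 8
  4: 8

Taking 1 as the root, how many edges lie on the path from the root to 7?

Path from 1 to 7: 1 – 8 – 7, which has 2 edges.

2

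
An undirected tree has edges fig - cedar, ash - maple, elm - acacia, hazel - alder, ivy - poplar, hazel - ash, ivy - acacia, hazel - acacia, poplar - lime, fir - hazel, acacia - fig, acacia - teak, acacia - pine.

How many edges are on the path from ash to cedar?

4

The path is ash – hazel – acacia – fig – cedar, which has 4 edges.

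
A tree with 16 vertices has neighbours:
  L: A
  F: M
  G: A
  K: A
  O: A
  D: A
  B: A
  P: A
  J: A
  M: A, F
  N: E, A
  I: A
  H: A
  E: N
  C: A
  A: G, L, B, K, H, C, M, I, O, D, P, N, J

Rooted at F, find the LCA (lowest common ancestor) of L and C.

Path L→root: L A M F; path C→root: C A M F.
First common node: A.

A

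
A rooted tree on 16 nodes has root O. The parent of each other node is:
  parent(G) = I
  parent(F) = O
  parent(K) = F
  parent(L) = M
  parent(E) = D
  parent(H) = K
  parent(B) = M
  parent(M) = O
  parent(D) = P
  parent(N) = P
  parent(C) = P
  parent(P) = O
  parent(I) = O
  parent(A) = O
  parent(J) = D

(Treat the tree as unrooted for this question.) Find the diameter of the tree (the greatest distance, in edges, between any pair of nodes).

6

A longest path is H–K–F–O–P–D–J, with 6 edges.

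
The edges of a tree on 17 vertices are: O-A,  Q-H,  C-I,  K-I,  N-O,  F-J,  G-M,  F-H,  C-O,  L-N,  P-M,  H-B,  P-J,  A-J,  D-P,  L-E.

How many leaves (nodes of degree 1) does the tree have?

Degree-1 nodes: B, D, E, G, K, Q — 6 of them.

6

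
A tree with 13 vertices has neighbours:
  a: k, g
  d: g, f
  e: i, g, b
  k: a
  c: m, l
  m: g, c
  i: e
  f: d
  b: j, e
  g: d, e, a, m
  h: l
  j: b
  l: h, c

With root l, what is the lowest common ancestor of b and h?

Path b→root: b e g m c l; path h→root: h l.
First common node: l.

l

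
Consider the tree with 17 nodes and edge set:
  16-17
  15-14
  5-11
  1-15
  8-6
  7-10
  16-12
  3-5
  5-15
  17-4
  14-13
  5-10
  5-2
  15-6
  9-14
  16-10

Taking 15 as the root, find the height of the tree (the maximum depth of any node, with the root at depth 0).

5

4 sits deepest: 15–5–10–16–17–4 — 5 edges from the root.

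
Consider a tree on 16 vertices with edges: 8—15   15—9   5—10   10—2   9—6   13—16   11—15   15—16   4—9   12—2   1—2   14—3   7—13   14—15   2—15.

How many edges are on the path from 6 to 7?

The path is 6–9–15–16–13–7, which has 5 edges.

5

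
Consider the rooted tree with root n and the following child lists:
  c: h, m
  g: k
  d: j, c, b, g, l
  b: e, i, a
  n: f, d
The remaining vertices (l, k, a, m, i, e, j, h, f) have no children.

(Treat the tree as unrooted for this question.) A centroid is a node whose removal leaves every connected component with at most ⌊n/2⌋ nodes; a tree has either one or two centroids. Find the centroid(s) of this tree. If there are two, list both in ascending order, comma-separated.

d

If d is removed the pieces have sizes 4, 3, 2, 2, 1, 1, all ≤ ⌊14/2⌋ = 7.
Every other node leaves some component of size > 7, so the centroid is unique.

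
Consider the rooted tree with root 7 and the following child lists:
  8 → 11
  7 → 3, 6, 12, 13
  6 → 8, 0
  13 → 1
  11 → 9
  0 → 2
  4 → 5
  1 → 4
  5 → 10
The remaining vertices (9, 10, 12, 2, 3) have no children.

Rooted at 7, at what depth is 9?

7–6–8–11–9 — 4 edges.

4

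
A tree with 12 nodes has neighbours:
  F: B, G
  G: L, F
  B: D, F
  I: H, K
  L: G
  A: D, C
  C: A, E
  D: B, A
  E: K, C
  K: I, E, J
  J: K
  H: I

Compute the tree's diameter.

BFS from L reaches H last, at distance 10; BFS from H confirms no node is farther.
Path: L–G–F–B–D–A–C–E–K–I–H.

10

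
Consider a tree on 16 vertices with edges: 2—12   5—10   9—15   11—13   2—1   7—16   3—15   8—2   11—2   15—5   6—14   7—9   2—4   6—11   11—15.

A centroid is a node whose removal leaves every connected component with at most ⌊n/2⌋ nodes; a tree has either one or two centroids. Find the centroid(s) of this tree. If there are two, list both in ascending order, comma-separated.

Delete 11: the remaining components have sizes 7, 5, 2, 1. Max 7 ≤ 8, so 11 is a centroid.
Every other node leaves some component of size > 8, so the centroid is unique.

11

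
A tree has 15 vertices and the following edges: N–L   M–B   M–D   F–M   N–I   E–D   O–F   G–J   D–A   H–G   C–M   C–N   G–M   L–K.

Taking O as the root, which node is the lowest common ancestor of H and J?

H's ancestor chain is H, G, M, F, O and J's is J, G, M, F, O; they first meet at G.

G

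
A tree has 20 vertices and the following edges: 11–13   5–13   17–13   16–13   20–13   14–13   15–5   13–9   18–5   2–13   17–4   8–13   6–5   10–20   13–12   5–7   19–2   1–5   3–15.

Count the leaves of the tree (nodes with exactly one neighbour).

14

Exactly 14 nodes have a single neighbour: 1, 3, 4, 6, 7, 8, 9, 10, 11, 12, 14, 16, 18, 19.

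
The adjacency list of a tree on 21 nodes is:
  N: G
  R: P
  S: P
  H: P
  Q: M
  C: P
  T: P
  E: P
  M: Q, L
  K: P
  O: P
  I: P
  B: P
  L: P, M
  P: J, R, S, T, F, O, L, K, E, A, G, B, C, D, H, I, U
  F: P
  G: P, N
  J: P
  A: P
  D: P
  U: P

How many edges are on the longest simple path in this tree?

5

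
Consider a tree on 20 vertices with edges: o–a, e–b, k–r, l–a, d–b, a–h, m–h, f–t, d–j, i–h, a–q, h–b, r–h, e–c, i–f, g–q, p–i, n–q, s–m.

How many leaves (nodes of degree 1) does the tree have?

10

The leaves are c, g, j, k, l, n, o, p, s, t.
That is 10 leaves.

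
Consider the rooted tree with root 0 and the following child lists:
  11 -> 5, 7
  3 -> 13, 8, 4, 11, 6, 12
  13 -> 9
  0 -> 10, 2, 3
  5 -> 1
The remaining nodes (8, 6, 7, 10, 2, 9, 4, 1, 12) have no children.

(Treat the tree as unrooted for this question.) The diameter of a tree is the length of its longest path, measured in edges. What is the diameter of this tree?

5

A longest path is 1 - 5 - 11 - 3 - 13 - 9, with 5 edges.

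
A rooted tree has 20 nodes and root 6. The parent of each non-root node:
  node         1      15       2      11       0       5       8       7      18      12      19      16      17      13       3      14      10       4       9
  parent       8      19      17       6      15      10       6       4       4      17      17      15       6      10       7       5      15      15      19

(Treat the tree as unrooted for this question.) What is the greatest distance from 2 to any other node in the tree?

The node farthest from 2 is 14 (3 also at distance 6), via 2 – 17 – 19 – 15 – 10 – 5 – 14 — 6 edges.

6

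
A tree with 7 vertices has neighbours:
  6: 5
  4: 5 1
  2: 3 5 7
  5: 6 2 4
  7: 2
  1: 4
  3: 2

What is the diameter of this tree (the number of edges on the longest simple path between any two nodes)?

BFS from 1 reaches 7 last, at distance 4; BFS from 7 confirms no node is farther.
Path: 1–4–5–2–7.

4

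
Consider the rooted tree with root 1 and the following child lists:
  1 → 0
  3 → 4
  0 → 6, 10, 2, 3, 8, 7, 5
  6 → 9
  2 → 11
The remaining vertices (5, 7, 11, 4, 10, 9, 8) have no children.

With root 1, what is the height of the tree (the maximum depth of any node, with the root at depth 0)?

The longest root-to-leaf path is 1 – 0 – 2 – 11 (3 edges).

3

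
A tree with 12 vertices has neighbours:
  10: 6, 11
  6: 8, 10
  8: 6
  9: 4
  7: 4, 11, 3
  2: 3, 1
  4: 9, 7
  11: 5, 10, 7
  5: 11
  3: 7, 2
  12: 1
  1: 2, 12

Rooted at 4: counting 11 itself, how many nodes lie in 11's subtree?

5

11's subtree: {11, 10, 5, 6, 8}, size 5.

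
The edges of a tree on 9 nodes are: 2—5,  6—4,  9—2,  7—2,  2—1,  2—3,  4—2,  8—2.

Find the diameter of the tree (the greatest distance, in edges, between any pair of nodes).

BFS from 6 reaches 7 last, at distance 3; BFS from 7 confirms no node is farther.
Path: 6 - 4 - 2 - 7.

3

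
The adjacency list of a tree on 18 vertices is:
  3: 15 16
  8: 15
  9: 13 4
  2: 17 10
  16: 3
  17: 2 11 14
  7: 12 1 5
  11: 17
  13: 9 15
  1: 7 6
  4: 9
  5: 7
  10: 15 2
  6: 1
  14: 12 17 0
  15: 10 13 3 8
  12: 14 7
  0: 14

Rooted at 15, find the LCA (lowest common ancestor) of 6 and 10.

Ancestors of 6 (toward the root): 6, 1, 7, 12, 14, 17, 2, 10, 15.
Ancestors of 10: 10, 15.
The deepest node appearing in both lists is 10.

10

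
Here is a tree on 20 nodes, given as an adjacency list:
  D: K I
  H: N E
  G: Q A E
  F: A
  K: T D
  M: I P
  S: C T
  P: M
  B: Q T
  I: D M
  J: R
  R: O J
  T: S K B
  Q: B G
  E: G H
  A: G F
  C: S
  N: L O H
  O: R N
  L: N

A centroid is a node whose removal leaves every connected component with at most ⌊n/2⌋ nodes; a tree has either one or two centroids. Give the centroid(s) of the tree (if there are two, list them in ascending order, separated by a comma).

G, Q

Delete G: the remaining components have sizes 10, 7, 2. Max 10 ≤ 10, so G is a centroid.
Q is adjacent to G and is also a centroid (the largest component after removing it is likewise 10).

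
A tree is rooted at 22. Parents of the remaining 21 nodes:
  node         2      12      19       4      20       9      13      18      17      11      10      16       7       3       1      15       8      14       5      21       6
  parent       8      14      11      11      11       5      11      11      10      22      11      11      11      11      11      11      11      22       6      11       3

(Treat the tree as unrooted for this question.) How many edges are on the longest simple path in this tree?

BFS from 9 reaches 12 last, at distance 7; BFS from 12 confirms no node is farther.
Path: 9 - 5 - 6 - 3 - 11 - 22 - 14 - 12.

7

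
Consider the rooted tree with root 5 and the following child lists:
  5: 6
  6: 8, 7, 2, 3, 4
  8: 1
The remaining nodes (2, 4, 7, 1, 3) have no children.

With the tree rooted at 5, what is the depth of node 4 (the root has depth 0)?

Path from 5 to 4: 5 – 6 – 4, which has 2 edges.

2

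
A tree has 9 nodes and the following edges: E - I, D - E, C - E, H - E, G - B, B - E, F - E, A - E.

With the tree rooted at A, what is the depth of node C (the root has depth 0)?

2

Climbing from C to the root: C → E → A. That's 2 steps.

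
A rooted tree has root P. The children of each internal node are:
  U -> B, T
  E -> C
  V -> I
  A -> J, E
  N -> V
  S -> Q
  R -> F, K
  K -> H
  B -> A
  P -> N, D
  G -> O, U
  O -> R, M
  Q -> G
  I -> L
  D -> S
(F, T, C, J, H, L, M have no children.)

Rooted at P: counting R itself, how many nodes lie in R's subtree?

The subtree rooted at R contains: R, F, K, H — 4 nodes.

4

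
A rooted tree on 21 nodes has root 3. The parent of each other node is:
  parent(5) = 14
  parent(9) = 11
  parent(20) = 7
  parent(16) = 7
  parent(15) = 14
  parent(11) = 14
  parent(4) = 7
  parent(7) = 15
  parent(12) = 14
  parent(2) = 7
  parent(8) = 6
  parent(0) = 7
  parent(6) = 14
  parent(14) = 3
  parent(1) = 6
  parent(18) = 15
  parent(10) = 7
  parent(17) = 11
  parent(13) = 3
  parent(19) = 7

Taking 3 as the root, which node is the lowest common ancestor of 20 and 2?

Path 20→root: 20 7 15 14 3; path 2→root: 2 7 15 14 3.
First common node: 7.

7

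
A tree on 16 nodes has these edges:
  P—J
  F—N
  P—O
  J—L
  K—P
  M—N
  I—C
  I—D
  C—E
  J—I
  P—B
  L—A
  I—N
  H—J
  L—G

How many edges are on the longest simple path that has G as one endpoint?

5

Distances from G peak at 5, attained at F (M, E also at distance 5).
G–L–J–I–N–F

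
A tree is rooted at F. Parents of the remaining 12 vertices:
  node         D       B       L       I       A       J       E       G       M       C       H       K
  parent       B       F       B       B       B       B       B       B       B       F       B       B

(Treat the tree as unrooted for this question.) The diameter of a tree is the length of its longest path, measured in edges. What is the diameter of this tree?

Starting from C, a farthest node is D at distance 3.
One longest path: C–F–B–D.
So the diameter is 3.

3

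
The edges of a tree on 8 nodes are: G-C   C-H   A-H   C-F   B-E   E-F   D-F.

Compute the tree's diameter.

5

BFS from A reaches B last, at distance 5; BFS from B confirms no node is farther.
Path: A - H - C - F - E - B.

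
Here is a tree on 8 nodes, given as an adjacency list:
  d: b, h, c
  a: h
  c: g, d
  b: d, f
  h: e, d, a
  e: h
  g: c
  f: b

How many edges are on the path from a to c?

a – h – d – c: 3 edges.

3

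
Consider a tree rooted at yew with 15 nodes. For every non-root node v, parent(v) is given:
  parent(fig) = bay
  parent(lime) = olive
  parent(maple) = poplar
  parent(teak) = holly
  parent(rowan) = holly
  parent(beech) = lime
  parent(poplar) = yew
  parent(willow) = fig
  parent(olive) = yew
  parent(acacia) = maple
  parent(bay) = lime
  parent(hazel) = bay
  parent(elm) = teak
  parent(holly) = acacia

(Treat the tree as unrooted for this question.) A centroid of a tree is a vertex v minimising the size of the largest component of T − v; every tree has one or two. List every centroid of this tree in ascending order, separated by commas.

If yew is removed the pieces have sizes 7, 7, all ≤ ⌊15/2⌋ = 7.
No neighbour of yew does as well, so yew is the unique centroid.

yew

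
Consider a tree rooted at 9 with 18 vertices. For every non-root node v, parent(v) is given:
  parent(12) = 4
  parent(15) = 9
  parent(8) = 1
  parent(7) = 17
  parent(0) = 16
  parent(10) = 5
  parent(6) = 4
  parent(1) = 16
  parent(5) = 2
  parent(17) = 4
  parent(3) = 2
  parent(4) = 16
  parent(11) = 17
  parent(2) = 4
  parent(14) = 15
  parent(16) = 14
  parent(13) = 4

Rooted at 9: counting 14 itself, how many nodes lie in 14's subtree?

The subtree rooted at 14 contains: 14, 16, 4, 0, 1, 2, 17, 13, 12, 6, 8, 5, 3, 7, 11, 10 — 16 nodes.

16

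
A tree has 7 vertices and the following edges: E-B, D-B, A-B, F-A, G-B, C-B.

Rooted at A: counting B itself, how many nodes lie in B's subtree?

5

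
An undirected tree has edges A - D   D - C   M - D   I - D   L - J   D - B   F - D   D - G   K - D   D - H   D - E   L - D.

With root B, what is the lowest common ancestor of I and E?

D

Ancestors of I (toward the root): I, D, B.
Ancestors of E: E, D, B.
The deepest node appearing in both lists is D.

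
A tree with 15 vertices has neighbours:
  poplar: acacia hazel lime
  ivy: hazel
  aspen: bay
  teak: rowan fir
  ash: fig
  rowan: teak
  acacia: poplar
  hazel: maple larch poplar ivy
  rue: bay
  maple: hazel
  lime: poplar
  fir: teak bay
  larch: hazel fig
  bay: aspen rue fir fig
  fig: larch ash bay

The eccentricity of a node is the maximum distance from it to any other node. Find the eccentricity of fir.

6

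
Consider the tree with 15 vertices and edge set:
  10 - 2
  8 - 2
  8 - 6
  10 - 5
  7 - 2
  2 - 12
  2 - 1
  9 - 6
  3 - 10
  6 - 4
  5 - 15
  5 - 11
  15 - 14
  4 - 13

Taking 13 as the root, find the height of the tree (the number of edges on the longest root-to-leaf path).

8

14 sits deepest: 13 → 4 → 6 → 8 → 2 → 10 → 5 → 15 → 14 — 8 edges from the root.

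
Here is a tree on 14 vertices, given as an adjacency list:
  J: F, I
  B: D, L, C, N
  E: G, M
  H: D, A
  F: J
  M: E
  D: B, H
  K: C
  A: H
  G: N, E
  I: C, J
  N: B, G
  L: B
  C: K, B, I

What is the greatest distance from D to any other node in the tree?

A farthest node from D is F (M also at distance 5).
The path D-B-C-I-J-F has 5 edges.

5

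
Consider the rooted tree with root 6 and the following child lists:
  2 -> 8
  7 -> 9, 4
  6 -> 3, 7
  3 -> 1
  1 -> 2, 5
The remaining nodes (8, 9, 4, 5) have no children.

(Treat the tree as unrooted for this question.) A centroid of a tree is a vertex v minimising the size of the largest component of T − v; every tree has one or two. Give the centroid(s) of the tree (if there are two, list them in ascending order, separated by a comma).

3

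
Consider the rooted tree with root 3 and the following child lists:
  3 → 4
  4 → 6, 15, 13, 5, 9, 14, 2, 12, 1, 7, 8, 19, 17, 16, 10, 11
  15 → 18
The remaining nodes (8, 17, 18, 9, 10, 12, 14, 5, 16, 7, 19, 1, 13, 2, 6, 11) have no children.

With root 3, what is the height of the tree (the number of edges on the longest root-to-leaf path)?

3

The longest root-to-leaf path is 3 → 4 → 15 → 18 (3 edges).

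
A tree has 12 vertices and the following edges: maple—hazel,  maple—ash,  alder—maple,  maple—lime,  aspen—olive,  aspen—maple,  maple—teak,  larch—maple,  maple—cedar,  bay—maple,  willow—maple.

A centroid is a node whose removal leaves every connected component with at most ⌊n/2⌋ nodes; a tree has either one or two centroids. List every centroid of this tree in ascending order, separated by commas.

maple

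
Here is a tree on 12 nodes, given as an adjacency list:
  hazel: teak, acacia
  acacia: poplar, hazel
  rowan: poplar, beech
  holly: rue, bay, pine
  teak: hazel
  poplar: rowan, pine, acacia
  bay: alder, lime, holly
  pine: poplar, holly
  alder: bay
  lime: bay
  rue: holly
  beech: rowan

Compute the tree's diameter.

A longest path is teak–hazel–acacia–poplar–pine–holly–bay–lime, with 7 edges.

7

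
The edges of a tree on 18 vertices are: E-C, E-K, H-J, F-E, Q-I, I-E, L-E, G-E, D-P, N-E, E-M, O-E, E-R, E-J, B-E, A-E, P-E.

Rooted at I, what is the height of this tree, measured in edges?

D sits deepest: I-E-P-D — 3 edges from the root.

3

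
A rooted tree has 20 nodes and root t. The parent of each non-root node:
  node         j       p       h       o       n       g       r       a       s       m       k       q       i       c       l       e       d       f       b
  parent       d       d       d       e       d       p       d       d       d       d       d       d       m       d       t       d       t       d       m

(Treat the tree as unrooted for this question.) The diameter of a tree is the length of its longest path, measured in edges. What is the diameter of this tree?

A longest path is o – e – d – m – b, with 4 edges.

4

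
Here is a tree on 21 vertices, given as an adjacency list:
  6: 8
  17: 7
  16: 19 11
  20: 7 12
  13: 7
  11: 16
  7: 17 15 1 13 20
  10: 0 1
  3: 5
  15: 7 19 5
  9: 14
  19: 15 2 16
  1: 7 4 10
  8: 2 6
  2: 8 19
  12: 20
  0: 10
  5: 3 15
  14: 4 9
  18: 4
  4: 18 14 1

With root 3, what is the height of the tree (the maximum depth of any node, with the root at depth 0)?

A deepest node is 9, reached by 3 → 5 → 15 → 7 → 1 → 4 → 14 → 9.
That path has 7 edges, so the height is 7.

7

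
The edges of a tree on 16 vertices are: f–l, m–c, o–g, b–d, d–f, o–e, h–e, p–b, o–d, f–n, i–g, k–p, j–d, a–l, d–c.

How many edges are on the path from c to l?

3

Walking from c: c - d - f - l. Length 3.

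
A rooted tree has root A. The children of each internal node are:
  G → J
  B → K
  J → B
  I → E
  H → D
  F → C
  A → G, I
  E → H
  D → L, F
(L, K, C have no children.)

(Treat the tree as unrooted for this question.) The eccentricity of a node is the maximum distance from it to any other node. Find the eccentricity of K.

10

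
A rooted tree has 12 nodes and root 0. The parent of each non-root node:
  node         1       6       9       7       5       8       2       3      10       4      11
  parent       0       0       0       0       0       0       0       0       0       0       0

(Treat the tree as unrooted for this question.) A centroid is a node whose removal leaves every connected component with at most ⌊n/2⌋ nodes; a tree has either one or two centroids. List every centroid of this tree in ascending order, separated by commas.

Removing 0 splits the tree into components of sizes 1, 1, 1, 1, 1, 1, 1, 1, 1, 1, 1; the largest is 1 ≤ ⌊12/2⌋ = 6.
No neighbour of 0 does as well, so 0 is the unique centroid.

0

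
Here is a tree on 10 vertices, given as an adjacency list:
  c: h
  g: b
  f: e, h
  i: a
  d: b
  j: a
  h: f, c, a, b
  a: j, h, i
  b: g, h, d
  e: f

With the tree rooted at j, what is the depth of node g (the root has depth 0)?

4

Path from j to g: j – a – h – b – g, which has 4 edges.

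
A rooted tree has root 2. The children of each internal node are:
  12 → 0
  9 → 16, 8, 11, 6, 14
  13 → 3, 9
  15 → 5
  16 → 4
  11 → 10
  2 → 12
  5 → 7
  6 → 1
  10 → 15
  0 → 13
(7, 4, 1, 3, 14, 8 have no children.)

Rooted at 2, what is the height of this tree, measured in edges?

9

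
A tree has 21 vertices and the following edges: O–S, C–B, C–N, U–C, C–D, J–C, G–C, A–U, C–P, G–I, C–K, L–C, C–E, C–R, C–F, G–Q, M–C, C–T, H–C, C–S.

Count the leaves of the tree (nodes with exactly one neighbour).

Exactly 17 nodes have a single neighbour: A, B, D, E, F, H, I, J, K, L, M, N, O, P, Q, R, T.

17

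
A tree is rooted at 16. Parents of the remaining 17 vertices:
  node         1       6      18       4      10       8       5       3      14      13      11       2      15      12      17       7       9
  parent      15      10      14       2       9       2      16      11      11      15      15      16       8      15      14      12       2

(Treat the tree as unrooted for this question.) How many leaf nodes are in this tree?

The leaves are 1, 3, 4, 5, 6, 7, 13, 17, 18.
That is 9 leaves.

9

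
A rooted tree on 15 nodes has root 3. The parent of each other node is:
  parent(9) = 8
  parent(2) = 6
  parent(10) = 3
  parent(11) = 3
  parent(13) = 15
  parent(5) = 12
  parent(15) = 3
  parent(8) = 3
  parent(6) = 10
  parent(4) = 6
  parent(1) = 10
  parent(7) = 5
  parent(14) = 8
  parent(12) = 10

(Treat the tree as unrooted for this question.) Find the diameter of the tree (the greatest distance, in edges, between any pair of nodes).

6

BFS from 7 reaches 13 last, at distance 6; BFS from 13 confirms no node is farther.
Path: 7-5-12-10-3-15-13.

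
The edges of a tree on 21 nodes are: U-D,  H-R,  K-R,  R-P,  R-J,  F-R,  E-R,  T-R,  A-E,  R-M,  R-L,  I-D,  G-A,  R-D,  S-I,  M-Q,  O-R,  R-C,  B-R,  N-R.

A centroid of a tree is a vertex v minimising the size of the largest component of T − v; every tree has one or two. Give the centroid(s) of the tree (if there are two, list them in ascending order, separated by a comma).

R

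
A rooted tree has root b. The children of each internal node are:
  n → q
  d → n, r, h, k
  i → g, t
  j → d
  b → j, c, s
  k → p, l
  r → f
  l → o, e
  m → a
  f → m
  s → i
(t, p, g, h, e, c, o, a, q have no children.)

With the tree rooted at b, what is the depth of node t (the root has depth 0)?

3

Path from b to t: b – s – i – t, which has 3 edges.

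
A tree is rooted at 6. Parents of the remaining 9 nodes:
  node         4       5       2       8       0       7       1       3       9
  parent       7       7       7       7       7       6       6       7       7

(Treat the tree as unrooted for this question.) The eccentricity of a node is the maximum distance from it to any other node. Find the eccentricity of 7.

2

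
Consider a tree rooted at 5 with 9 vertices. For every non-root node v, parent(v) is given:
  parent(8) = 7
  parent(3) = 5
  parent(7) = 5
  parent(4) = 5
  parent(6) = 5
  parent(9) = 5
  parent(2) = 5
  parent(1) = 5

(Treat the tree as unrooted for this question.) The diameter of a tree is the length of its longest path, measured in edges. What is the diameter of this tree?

Starting from 8, a farthest node is 3 at distance 3.
One longest path: 8–7–5–3.
So the diameter is 3.

3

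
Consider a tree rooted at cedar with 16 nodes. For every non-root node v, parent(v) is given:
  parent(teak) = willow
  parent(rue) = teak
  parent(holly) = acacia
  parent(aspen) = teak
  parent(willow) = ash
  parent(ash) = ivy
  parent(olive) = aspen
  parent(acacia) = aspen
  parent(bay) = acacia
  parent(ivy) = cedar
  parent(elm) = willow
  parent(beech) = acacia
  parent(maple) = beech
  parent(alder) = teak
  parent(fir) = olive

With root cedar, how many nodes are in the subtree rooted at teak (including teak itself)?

teak's subtree: {teak, rue, aspen, alder, acacia, olive, beech, holly, bay, fir, maple}, size 11.

11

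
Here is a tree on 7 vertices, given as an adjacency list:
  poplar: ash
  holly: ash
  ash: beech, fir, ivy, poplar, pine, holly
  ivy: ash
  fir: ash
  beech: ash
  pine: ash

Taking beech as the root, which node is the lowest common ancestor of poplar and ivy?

ash

Ancestors of poplar (toward the root): poplar, ash, beech.
Ancestors of ivy: ivy, ash, beech.
The deepest node appearing in both lists is ash.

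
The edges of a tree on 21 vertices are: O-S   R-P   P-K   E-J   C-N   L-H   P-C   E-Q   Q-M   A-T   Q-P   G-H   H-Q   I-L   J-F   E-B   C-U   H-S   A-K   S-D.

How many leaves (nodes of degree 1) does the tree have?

11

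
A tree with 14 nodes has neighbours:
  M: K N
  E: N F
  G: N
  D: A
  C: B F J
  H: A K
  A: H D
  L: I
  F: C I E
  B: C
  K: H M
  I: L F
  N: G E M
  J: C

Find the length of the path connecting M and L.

Walking from M: M–N–E–F–I–L. Length 5.

5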